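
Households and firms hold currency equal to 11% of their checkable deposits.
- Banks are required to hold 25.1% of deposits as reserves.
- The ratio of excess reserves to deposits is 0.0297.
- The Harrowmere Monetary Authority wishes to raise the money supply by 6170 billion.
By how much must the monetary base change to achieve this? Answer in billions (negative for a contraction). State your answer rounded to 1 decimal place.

The money multiplier is m = (1 + c) / (rr + e + c) = (1 + 0.11) / (0.251 + 0.0297 + 0.11) ≈ 2.841055.
ΔMB = ΔM / m = (+6170) / 2.841055 ≈ 2171.7285 billion.

2171.7 billion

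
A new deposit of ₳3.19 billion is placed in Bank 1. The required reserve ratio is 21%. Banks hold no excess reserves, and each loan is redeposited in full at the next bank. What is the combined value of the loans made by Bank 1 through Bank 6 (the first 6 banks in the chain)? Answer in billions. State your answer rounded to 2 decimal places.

₳9.08 billion

Bank i lends (1 − rr)^i of the original deposit: Bank 1 lends 3.19·0.7900 = 2.5201, Bank 2 lends 3.19·0.7900² ≈ 1.9909, and so on.
Summing a geometric series: total = 3.19·[0.7900·(1 − 0.7900^6) / (1 − 0.7900)] ≈ 9.0833 billion.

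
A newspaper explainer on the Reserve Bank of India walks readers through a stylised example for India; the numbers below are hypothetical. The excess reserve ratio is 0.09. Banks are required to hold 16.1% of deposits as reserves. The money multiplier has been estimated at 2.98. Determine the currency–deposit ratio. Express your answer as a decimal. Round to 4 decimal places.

Using m = 2.98. From m = (1 + c)/(c + rr + e), rearranging gives 1 + c = m·(c + rr + e), so c·(1 − m) = m·(rr + e) − 1.
Hence c = [m·(rr + e) − 1]/(1 − m) = [2.98 × (0.161 + 0.09) − 1] / (1 − 2.98) ≈ 0.127283.

0.1273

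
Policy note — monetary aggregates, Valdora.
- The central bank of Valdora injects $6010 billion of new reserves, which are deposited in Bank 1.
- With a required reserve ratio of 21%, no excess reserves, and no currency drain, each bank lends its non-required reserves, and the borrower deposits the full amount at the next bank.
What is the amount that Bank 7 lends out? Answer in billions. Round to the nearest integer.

Each bank lends a fraction (1 − rr) = 0.7900 of the deposit it receives, so Bank 7 receives 6010·0.7900^6 and lends 6010·0.7900^7 ≈ 1154.1549 billion.

$1154 billion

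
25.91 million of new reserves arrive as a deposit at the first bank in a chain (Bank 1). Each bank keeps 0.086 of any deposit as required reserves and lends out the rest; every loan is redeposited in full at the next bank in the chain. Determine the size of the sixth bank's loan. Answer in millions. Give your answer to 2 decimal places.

15.11 million

Each bank lends a fraction (1 − rr) = 0.9140 of the deposit it receives, so Bank 6 receives 25.91·0.9140^5 and lends 25.91·0.9140^6 ≈ 15.1058 million.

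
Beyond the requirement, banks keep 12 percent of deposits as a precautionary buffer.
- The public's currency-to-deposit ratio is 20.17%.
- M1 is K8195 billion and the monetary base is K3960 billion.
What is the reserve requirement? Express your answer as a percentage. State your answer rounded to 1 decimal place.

Using m = M/MB = 8195/3960 ≈ 2.069444. Since m = (1 + c)/(c + rr + e), the denominator satisfies c + rr + e = (1 + c)/m = (1 + 0.2017) / 2.069444 ≈ 0.580687.
With c = 0.2017 and e = 0.12, the reserve requirement is 0.580687 − 0.2017 − 0.12 = 0.258987.

25.9%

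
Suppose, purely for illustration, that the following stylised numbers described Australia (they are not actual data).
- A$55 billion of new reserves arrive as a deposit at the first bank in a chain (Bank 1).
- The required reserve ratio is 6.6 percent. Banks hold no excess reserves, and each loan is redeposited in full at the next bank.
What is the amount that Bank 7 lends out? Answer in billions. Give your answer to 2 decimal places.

A$34.10 billion

Each bank lends a fraction (1 − rr) = 0.9340 of the deposit it receives, so Bank 7 receives 55·0.9340^6 and lends 55·0.9340^7 ≈ 34.1029 billion.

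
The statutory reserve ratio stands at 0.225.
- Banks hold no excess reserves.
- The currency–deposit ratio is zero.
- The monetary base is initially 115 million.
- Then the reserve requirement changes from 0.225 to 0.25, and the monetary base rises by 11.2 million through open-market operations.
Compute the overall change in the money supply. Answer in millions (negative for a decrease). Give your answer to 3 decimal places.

Before: m₁ = 1 / (0.225) ≈ 4.4444444, MB₁ = 115, so M₁ = 4.4444444 × 115 ≈ 511.1111 million.
After: m₂ = 1 / (0.25) = 4, MB₂ = 115 + 11.2 = 126.2, so M₂ = 4 × 126.2 = 504.8 million.
ΔM = M₂ − M₁ = 504.8 − 511.1111 = -6.3111 million.

-6.311 million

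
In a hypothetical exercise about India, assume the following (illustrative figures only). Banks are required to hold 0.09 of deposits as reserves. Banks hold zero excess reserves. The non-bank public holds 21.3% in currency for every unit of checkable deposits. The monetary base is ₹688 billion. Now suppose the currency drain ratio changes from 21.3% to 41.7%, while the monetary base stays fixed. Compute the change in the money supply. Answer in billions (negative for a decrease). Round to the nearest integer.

-831 billion

Initially m₁ = (1 + 0.213) / (0.09 + 0.213) ≈ 4.0033, so M₁ = 4.0033 × 688 = 2754.2704 billion.
After the change m₂ = (1 + 0.417) / (0.09 + 0.417) ≈ 2.7949, so M₂ = 2.7949 × 688 = 1922.8912 billion.
ΔM = M₂ − M₁ = 1922.8912 − 2754.2704 = -831.3792 billion.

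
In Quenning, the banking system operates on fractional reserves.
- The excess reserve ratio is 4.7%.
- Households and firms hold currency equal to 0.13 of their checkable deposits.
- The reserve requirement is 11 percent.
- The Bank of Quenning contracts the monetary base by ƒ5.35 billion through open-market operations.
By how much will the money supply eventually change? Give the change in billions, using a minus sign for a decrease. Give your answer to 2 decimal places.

The money multiplier is m = (1 + c) / (rr + e + c) = (1 + 0.13) / (0.11 + 0.047 + 0.13) ≈ 3.9373.
The sale removes 5.35 billion of base, so ΔM = m × ΔMB = 3.9373 × (−5.35) ≈ -21.0646 billion.

-21.06 billion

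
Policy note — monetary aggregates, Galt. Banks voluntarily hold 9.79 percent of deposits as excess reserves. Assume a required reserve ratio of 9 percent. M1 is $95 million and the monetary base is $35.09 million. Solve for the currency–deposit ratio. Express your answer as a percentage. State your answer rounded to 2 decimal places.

28.78%

Using m = M/MB = 95/35.09 ≈ 2.707324. From m = (1 + c)/(c + rr + e), rearranging gives 1 + c = m·(c + rr + e), so c·(1 − m) = m·(rr + e) − 1.
Hence c = [m·(rr + e) − 1]/(1 − m) = [2.707324 × (0.09 + 0.0979) − 1] / (1 − 2.707324) ≈ 0.287757.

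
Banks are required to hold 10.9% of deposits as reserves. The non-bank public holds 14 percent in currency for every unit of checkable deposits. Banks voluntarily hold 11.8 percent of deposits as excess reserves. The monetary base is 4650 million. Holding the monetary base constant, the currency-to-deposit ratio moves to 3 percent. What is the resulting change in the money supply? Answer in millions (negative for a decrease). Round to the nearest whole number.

Initially m₁ = (1 + 0.14) / (0.109 + 0.118 + 0.14) ≈ 3.10627, so M₁ = 3.10627 × 4650 = 14444.1555 million.
After the change m₂ = (1 + 0.03) / (0.109 + 0.118 + 0.03) ≈ 4.00778, so M₂ = 4.00778 × 4650 = 18636.177 million.
ΔM = M₂ − M₁ = 18636.177 − 14444.1555 = 4192.0215 million.

4192 million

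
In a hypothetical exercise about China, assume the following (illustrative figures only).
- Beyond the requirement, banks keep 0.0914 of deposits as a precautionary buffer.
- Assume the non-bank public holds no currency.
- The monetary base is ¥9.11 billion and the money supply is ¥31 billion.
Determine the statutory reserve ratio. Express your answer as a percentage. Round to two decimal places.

20.25%

Using m = M/MB = 31/9.11 ≈ 3.402854. Since m = (1 + c)/(c + rr + e), the denominator satisfies c + rr + e = (1 + c)/m = (1 + 0) / 3.402854 ≈ 0.293871.
With c = 0 and e = 0.0914, the statutory reserve ratio is 0.293871 − 0 − 0.0914 = 0.202471.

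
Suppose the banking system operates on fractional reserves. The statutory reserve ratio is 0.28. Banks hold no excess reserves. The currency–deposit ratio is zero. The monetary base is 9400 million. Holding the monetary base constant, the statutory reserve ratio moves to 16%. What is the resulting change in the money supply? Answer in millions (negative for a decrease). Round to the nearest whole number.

25179 million

Initially m₁ = 1 / (0.28) ≈ 3.57143, so M₁ = 3.57143 × 9400 = 33571.442 million.
After the change m₂ = 1 / (0.16) = 6.25, so M₂ = 6.25 × 9400 = 58750 million.
ΔM = M₂ − M₁ = 58750 − 33571.442 = 25178.558 million.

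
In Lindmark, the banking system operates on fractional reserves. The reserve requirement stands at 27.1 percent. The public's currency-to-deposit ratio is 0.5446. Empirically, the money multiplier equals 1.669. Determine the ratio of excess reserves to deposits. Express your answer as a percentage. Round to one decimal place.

Using m = 1.669. Since m = (1 + c)/(c + rr + e), the denominator satisfies c + rr + e = (1 + c)/m = (1 + 0.5446) / 1.669 ≈ 0.925464.
With c = 0.5446 and rr = 0.271, the ratio of excess reserves to deposits is 0.925464 − 0.5446 − 0.271 = 0.109864.

11.0%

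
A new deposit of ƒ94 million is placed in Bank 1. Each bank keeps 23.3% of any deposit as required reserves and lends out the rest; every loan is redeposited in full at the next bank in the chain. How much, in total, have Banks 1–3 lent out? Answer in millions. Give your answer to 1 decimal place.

ƒ169.8 million

Bank i lends (1 − rr)^i of the original deposit: Bank 1 lends 94·0.7670 = 72.0980, Bank 2 lends 94·0.7670² ≈ 55.2992, and so on.
Summing a geometric series: total = 94·[0.7670·(1 − 0.7670^3) / (1 − 0.7670)] ≈ 169.8116 million.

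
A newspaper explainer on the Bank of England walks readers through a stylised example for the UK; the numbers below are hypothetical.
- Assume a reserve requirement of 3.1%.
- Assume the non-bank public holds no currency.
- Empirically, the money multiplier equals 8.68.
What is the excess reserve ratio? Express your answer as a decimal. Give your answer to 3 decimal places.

0.084

Using m = 8.68. Since m = (1 + c)/(c + rr + e), the denominator satisfies c + rr + e = (1 + c)/m = (1 + 0) / 8.68 ≈ 0.115207.
With c = 0 and rr = 0.031, the excess reserve ratio is 0.115207 − 0 − 0.031 = 0.084207.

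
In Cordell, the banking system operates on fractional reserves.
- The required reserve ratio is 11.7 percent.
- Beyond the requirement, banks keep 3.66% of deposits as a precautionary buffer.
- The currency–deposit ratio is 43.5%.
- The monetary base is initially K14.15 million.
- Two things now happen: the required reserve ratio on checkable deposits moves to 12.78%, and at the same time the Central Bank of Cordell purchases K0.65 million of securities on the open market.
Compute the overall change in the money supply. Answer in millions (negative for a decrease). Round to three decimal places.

K0.935 million

Before: m₁ = (1 + 0.435) / (0.117 + 0.0366 + 0.435) ≈ 2.437988, MB₁ = 14.15, so M₁ = 2.437988 × 14.15 ≈ 34.4975 million.
After: m₂ = (1 + 0.435) / (0.1278 + 0.0366 + 0.435) ≈ 2.394061, MB₂ = 14.15 + 0.65 = 14.8, so M₂ = 2.394061 × 14.8 ≈ 35.4321 million.
ΔM = M₂ − M₁ = 35.4321 − 34.4975 = 0.9346 million.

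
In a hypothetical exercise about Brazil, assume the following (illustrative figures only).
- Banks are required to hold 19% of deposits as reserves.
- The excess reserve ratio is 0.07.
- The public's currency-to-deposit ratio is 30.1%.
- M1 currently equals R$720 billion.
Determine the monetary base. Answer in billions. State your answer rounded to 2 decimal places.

The money multiplier is m = (1 + c) / (rr + e + c) = (1 + 0.301) / (0.19 + 0.07 + 0.301) ≈ 2.319073.
MB = M / m = 720 / 2.319073 ≈ 310.4689 billion.

R$310.47 billion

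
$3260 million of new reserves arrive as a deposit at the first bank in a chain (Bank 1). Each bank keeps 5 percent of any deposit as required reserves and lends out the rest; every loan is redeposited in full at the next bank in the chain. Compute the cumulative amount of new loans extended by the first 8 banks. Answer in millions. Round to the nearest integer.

Bank i lends (1 − rr)^i of the original deposit: Bank 1 lends 3260·0.9500 = 3097.0000, Bank 2 lends 3260·0.9500² = 2942.1500, and so on.
Summing a geometric series: total = 3260·[0.9500·(1 − 0.9500^8) / (1 − 0.9500)] ≈ 20847.7385 million.

$20848 million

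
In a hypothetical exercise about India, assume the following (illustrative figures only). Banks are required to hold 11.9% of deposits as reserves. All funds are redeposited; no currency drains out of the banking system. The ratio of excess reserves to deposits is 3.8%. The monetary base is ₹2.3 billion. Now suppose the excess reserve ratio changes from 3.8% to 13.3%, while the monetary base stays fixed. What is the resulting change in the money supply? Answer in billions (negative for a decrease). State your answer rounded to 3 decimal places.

-5.523 billion

Initially m₁ = 1 / (0.119 + 0.038) ≈ 6.36943, so M₁ = 6.36943 × 2.3 ≈ 14.6497 billion.
After the change m₂ = 1 / (0.119 + 0.133) ≈ 3.96825, so M₂ = 3.96825 × 2.3 ≈ 9.127 billion.
ΔM = M₂ − M₁ = 9.127 − 14.6497 = -5.5227 billion.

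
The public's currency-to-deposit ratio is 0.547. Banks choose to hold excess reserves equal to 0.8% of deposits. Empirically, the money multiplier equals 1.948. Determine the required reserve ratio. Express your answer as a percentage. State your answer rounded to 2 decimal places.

23.91%

Using m = 1.948. Since m = (1 + c)/(c + rr + e), the denominator satisfies c + rr + e = (1 + c)/m = (1 + 0.547) / 1.948 ≈ 0.794148.
With c = 0.547 and e = 0.008, the required reserve ratio is 0.794148 − 0.547 − 0.008 = 0.239148.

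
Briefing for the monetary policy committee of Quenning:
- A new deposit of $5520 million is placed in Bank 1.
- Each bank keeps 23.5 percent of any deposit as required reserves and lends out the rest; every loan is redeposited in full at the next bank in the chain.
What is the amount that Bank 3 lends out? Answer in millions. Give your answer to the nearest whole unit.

$2471 million

Each bank lends a fraction (1 − rr) = 0.7650 of the deposit it receives, so Bank 3 receives 5520·0.7650^2 and lends 5520·0.7650^3 ≈ 2471.2881 million.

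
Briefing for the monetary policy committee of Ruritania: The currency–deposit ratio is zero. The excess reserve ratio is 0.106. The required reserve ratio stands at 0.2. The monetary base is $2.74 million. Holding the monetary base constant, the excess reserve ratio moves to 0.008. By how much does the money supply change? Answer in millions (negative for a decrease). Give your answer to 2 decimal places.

Initially m₁ = 1 / (0.2 + 0.106) ≈ 3.2680, so M₁ = 3.2680 × 2.74 ≈ 8.9543 million.
After the change m₂ = 1 / (0.2 + 0.008) ≈ 4.8077, so M₂ = 4.8077 × 2.74 ≈ 13.1731 million.
ΔM = M₂ − M₁ = 13.1731 − 8.9543 = 4.2188 million.

$4.22 million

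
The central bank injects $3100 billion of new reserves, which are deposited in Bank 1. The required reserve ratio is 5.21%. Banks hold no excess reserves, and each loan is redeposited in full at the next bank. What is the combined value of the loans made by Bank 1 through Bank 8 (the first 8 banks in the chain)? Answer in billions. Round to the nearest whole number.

Bank i lends (1 − rr)^i of the original deposit: Bank 1 lends 3100·0.9479 = 2938.4900, Bank 2 lends 3100·0.9479² ≈ 2785.3947, and so on.
Summing a geometric series: total = 3100·[0.9479·(1 − 0.9479^8) / (1 − 0.9479)] ≈ 19640.0136 billion.

$19640 billion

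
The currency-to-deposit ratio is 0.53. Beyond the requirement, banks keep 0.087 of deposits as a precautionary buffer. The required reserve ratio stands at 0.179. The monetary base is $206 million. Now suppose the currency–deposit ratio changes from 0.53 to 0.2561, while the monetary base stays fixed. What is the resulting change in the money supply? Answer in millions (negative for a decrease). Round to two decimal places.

$99.65 million

Initially m₁ = (1 + 0.53) / (0.179 + 0.087 + 0.53) ≈ 1.922111, so M₁ = 1.922111 × 206 ≈ 395.9549 million.
After the change m₂ = (1 + 0.2561) / (0.179 + 0.087 + 0.2561) ≈ 2.405861, so M₂ = 2.405861 × 206 ≈ 495.6074 million.
ΔM = M₂ − M₁ = 495.6074 − 395.9549 = 99.6525 million.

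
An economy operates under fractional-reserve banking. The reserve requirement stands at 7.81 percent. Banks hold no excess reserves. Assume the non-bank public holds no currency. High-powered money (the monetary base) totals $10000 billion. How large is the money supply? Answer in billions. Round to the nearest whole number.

$128041 billion

With no currency drain or excess reserves, the money multiplier is m = 1/rr = 1/0.0781 ≈ 12.80410.
Money supply M = m × MB = 12.80410 × 10000 = 128041 billion.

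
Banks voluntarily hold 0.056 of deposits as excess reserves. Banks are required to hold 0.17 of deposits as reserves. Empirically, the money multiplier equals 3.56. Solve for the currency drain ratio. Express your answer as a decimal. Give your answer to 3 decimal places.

0.076

Using m = 3.56. From m = (1 + c)/(c + rr + e), rearranging gives 1 + c = m·(c + rr + e), so c·(1 − m) = m·(rr + e) − 1.
Hence c = [m·(rr + e) − 1]/(1 − m) = [3.56 × (0.17 + 0.056) − 1] / (1 − 3.56) ≈ 0.076344.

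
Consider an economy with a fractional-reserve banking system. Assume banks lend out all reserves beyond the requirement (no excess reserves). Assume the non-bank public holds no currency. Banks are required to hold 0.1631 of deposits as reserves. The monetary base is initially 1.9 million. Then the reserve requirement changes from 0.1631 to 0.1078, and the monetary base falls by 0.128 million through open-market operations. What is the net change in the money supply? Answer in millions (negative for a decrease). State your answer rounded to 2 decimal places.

Before: m₁ = 1 / (0.1631) ≈ 6.1312, MB₁ = 1.9, so M₁ = 6.1312 × 1.9 ≈ 11.6493 million.
After: m₂ = 1 / (0.1078) ≈ 9.2764, MB₂ = 1.9 − 0.128 = 1.772, so M₂ = 9.2764 × 1.772 ≈ 16.4378 million.
ΔM = M₂ − M₁ = 16.4378 − 11.6493 = 4.7885 million.

4.79 million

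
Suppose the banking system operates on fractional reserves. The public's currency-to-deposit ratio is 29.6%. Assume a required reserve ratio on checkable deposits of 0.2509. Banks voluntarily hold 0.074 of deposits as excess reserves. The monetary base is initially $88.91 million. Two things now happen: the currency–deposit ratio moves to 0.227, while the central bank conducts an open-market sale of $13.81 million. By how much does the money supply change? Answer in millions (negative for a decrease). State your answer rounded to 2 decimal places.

Before: m₁ = (1 + 0.296) / (0.2509 + 0.074 + 0.296) ≈ 2.08729, MB₁ = 88.91, so M₁ = 2.08729 × 88.91 ≈ 185.581 million.
After: m₂ = (1 + 0.227) / (0.2509 + 0.074 + 0.227) ≈ 2.22323, MB₂ = 88.91 − 13.81 = 75.1, so M₂ = 2.22323 × 75.1 ≈ 166.9646 million.
ΔM = M₂ − M₁ = 166.9646 − 185.581 = -18.6164 million.

-18.62 million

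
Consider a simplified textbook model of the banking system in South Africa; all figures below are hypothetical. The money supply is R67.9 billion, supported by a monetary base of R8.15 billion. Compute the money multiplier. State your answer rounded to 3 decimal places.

8.331

The money multiplier is m = M / MB = 67.9 / 8.15 ≈ 8.33129.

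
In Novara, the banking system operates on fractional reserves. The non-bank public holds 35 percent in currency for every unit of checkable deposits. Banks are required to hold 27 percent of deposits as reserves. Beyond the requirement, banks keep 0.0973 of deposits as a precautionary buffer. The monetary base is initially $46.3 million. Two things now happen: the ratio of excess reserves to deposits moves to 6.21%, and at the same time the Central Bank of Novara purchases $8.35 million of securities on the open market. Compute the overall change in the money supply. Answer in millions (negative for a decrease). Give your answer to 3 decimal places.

$21.023 million

Before: m₁ = (1 + 0.35) / (0.27 + 0.0973 + 0.35) ≈ 1.882058, MB₁ = 46.3, so M₁ = 1.882058 × 46.3 ≈ 87.1393 million.
After: m₂ = (1 + 0.35) / (0.27 + 0.0621 + 0.35) ≈ 1.979182, MB₂ = 46.3 + 8.35 = 54.65, so M₂ = 1.979182 × 54.65 ≈ 108.1623 million.
ΔM = M₂ − M₁ = 108.1623 − 87.1393 = 21.023 million.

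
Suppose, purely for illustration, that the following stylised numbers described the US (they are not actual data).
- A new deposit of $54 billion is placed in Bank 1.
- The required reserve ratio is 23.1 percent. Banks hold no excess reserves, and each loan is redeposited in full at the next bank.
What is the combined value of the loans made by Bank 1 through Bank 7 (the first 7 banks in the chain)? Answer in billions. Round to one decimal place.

Bank i lends (1 − rr)^i of the original deposit: Bank 1 lends 54·0.7690 = 41.5260, Bank 2 lends 54·0.7690² ≈ 31.9335, and so on.
Summing a geometric series: total = 54·[0.7690·(1 − 0.7690^7) / (1 − 0.7690)] ≈ 151.1777 billion.

$151.2 billion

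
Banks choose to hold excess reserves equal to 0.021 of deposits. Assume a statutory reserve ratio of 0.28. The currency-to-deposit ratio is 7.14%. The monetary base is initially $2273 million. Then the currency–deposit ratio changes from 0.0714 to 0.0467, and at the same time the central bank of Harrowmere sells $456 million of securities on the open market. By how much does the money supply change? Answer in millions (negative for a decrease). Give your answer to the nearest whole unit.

-1070 million

Before: m₁ = (1 + 0.0714) / (0.28 + 0.021 + 0.0714) ≈ 2.87701, MB₁ = 2273, so M₁ = 2.87701 × 2273 ≈ 6539.4437 million.
After: m₂ = (1 + 0.0467) / (0.28 + 0.021 + 0.0467) ≈ 3.01035, MB₂ = 2273 − 456 = 1817, so M₂ = 3.01035 × 1817 ≈ 5469.8059 million.
ΔM = M₂ − M₁ = 5469.8059 − 6539.4437 = -1069.6378 million.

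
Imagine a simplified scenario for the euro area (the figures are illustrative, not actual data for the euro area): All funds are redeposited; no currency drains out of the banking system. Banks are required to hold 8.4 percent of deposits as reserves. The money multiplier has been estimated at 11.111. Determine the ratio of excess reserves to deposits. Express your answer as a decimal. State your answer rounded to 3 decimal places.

0.006

Using m = 11.111. Since m = (1 + c)/(c + rr + e), the denominator satisfies c + rr + e = (1 + c)/m = (1 + 0) / 11.111 ≈ 0.090001.
With c = 0 and rr = 0.084, the ratio of excess reserves to deposits is 0.090001 − 0 − 0.084 = 0.006001.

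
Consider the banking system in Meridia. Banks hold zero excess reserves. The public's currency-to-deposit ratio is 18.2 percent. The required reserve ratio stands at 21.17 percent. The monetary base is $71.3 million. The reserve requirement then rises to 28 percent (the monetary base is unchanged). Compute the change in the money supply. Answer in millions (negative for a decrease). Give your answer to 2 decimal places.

-31.65 million

Initially m₁ = (1 + 0.182) / (0.2117 + 0.182) ≈ 3.00229, so M₁ = 3.00229 × 71.3 ≈ 214.0633 million.
After the change m₂ = (1 + 0.182) / (0.28 + 0.182) ≈ 2.55844, so M₂ = 2.55844 × 71.3 ≈ 182.4168 million.
ΔM = M₂ − M₁ = 182.4168 − 214.0633 = -31.6465 million.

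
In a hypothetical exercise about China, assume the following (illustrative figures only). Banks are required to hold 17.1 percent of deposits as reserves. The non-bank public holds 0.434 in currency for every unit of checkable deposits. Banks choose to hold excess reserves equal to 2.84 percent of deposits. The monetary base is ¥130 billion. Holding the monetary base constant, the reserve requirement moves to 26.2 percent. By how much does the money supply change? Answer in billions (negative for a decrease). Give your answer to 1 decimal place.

Initially m₁ = (1 + 0.434) / (0.171 + 0.0284 + 0.434) ≈ 2.26397, so M₁ = 2.26397 × 130 = 294.3161 billion.
After the change m₂ = (1 + 0.434) / (0.262 + 0.0284 + 0.434) ≈ 1.97957, so M₂ = 1.97957 × 130 = 257.3441 billion.
ΔM = M₂ − M₁ = 257.3441 − 294.3161 = -36.972 billion.

-37.0 billion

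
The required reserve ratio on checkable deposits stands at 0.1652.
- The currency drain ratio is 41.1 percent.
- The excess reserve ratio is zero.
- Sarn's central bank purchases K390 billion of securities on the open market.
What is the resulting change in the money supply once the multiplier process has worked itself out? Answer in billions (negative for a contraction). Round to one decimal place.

K955.0 billion

The money multiplier is m = (1 + c) / (rr + c) = (1 + 0.411) / (0.1652 + 0.411) ≈ 2.44880.
The purchase adds 390 billion of base, so ΔM = m × ΔMB = 2.44880 × (+390) = 955.032 billion.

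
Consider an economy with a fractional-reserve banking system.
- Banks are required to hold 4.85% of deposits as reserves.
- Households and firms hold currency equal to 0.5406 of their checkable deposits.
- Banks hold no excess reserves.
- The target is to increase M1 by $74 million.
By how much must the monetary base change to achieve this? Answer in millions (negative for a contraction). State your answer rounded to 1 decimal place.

The money multiplier is m = (1 + c) / (rr + c) = (1 + 0.5406) / (0.0485 + 0.5406) ≈ 2.6152.
ΔMB = ΔM / m = (+74) / 2.6152 ≈ 28.2961 million.

$28.3 million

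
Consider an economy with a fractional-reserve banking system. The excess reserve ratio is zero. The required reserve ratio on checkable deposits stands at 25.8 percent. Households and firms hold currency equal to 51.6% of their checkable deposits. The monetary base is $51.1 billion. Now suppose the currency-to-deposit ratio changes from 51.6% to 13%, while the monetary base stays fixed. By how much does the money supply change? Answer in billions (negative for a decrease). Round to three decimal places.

Initially m₁ = (1 + 0.516) / (0.258 + 0.516) ≈ 1.958656, so M₁ = 1.958656 × 51.1 ≈ 100.0873 billion.
After the change m₂ = (1 + 0.13) / (0.258 + 0.13) ≈ 2.912371, so M₂ = 2.912371 × 51.1 ≈ 148.8222 billion.
ΔM = M₂ − M₁ = 148.8222 − 100.0873 = 48.7349 billion.

$48.735 billion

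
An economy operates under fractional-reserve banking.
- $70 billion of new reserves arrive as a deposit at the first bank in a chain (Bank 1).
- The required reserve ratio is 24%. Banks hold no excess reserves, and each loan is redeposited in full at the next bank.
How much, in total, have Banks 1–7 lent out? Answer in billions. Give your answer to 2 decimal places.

$189.20 billion

Bank i lends (1 − rr)^i of the original deposit: Bank 1 lends 70·0.7600 = 53.2000, Bank 2 lends 70·0.7600² = 40.4320, and so on.
Summing a geometric series: total = 70·[0.7600·(1 − 0.7600^7) / (1 − 0.7600)] ≈ 189.2032 billion.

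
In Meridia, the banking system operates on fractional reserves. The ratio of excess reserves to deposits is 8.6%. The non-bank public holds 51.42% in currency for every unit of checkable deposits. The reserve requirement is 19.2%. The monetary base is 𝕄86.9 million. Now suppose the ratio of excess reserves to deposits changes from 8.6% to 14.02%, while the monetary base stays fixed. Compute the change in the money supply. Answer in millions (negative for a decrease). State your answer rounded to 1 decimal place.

-10.6 million

Initially m₁ = (1 + 0.5142) / (0.192 + 0.086 + 0.5142) ≈ 1.9114, so M₁ = 1.9114 × 86.9 ≈ 166.1007 million.
After the change m₂ = (1 + 0.5142) / (0.192 + 0.1402 + 0.5142) ≈ 1.7890, so M₂ = 1.7890 × 86.9 = 155.4641 million.
ΔM = M₂ − M₁ = 155.4641 − 166.1007 = -10.6366 million.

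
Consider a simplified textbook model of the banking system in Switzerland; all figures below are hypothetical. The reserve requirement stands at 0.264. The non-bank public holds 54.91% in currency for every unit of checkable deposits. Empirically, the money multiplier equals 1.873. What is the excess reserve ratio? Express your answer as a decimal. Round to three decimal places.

0.014

Using m = 1.873. Since m = (1 + c)/(c + rr + e), the denominator satisfies c + rr + e = (1 + c)/m = (1 + 0.5491) / 1.873 ≈ 0.827069.
With c = 0.5491 and rr = 0.264, the excess reserve ratio is 0.827069 − 0.5491 − 0.264 = 0.013969.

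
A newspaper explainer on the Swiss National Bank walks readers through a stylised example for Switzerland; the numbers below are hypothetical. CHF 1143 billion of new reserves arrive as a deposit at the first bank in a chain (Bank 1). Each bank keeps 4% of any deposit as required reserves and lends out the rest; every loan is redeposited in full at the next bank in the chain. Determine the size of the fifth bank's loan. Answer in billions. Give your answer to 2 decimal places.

CHF 931.97 billion

Each bank lends a fraction (1 − rr) = 0.9600 of the deposit it receives, so Bank 5 receives 1143·0.9600^4 and lends 1143·0.9600^5 ≈ 931.9710 billion.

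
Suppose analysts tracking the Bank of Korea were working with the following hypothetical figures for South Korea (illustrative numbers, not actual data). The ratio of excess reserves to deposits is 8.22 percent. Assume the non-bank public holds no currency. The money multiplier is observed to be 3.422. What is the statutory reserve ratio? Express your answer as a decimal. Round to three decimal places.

Using m = 3.422. Since m = (1 + c)/(c + rr + e), the denominator satisfies c + rr + e = (1 + c)/m = (1 + 0) / 3.422 ≈ 0.292227.
With c = 0 and e = 0.0822, the statutory reserve ratio is 0.292227 − 0 − 0.0822 = 0.210027.

0.210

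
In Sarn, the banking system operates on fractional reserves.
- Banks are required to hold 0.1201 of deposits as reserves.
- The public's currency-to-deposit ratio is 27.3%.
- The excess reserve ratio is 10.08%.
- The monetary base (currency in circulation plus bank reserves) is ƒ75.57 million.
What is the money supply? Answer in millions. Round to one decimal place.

ƒ194.8 million

The money multiplier is m = (1 + c) / (rr + e + c) = (1 + 0.273) / (0.1201 + 0.1008 + 0.273) ≈ 2.5774.
So M = m × MB = 2.5774 × 75.57 ≈ 194.7741 million.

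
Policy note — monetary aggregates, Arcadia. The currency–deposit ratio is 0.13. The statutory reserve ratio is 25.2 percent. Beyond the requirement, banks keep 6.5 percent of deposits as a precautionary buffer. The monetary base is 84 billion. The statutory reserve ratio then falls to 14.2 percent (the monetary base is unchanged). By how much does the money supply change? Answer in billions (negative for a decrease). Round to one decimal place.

Initially m₁ = (1 + 0.13) / (0.252 + 0.065 + 0.13) ≈ 2.5280, so M₁ = 2.5280 × 84 = 212.352 billion.
After the change m₂ = (1 + 0.13) / (0.142 + 0.065 + 0.13) ≈ 3.3531, so M₂ = 3.3531 × 84 = 281.6604 billion.
ΔM = M₂ − M₁ = 281.6604 − 212.352 = 69.3084 billion.

69.3 billion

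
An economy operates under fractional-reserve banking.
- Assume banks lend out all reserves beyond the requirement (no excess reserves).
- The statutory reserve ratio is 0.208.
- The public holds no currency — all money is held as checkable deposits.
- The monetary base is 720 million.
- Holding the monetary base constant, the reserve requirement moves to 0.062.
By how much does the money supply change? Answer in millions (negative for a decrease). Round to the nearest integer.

8151 million

Initially m₁ = 1 / (0.208) ≈ 4.8077, so M₁ = 4.8077 × 720 = 3461.544 million.
After the change m₂ = 1 / (0.062) ≈ 16.1290, so M₂ = 16.1290 × 720 = 11612.88 million.
ΔM = M₂ − M₁ = 11612.88 − 3461.544 = 8151.336 million.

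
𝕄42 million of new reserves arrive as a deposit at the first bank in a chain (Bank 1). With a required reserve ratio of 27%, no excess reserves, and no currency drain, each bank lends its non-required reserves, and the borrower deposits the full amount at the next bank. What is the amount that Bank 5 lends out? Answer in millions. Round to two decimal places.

Each bank lends a fraction (1 − rr) = 0.7300 of the deposit it receives, so Bank 5 receives 42·0.7300^4 and lends 42·0.7300^5 ≈ 8.7069 million.

𝕄8.71 million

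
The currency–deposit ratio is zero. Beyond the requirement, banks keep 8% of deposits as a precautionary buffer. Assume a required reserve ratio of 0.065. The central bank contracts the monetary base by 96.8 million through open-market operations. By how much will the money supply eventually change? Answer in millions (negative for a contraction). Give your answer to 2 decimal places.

-667.59 million

The money multiplier is m = 1 / (rr + e) = 1 / (0.065 + 0.08) ≈ 6.89655.
The sale removes 96.8 million of base, so ΔM = m × ΔMB = 6.89655 × (−96.8) ≈ -667.586 million.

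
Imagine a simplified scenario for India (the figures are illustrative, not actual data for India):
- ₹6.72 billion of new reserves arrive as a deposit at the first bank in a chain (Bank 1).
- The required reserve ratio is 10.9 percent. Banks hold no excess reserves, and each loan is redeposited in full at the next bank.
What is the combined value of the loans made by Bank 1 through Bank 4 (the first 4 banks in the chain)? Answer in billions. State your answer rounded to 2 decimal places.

₹20.31 billion

Bank i lends (1 − rr)^i of the original deposit: Bank 1 lends 6.72·0.8910 ≈ 5.9875, Bank 2 lends 6.72·0.8910² ≈ 5.3349, and so on.
Summing a geometric series: total = 6.72·[0.8910·(1 − 0.8910^4) / (1 − 0.8910)] ≈ 20.3110 billion.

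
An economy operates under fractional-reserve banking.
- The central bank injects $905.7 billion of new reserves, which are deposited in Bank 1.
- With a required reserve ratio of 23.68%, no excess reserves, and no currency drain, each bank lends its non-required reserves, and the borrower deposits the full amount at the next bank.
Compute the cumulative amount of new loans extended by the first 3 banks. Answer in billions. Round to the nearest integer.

Bank i lends (1 − rr)^i of the original deposit: Bank 1 lends 905.7·0.7632 ≈ 691.2302, Bank 2 lends 905.7·0.7632² ≈ 527.5469, and so on.
Summing a geometric series: total = 905.7·[0.7632·(1 − 0.7632^3) / (1 − 0.7632)] ≈ 1621.4010 billion.

$1621 billion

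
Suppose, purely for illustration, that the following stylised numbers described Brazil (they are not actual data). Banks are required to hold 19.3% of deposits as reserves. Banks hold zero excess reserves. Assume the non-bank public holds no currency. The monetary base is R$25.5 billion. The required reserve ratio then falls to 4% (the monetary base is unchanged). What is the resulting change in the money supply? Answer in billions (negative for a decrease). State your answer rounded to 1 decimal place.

Initially m₁ = 1 / (0.193) ≈ 5.1813, so M₁ = 5.1813 × 25.5 ≈ 132.1232 billion.
After the change m₂ = 1 / (0.04) = 25, so M₂ = 25 × 25.5 = 637.5 billion.
ΔM = M₂ − M₁ = 637.5 − 132.1232 = 505.3768 billion.

R$505.4 billion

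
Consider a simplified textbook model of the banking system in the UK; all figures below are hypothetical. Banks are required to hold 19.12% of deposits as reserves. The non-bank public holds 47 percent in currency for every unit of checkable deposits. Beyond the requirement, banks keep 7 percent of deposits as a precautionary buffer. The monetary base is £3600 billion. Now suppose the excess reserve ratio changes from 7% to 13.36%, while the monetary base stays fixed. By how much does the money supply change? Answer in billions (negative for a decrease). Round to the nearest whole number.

Initially m₁ = (1 + 0.47) / (0.1912 + 0.07 + 0.47) ≈ 2.01039, so M₁ = 2.01039 × 3600 = 7237.404 billion.
After the change m₂ = (1 + 0.47) / (0.1912 + 0.1336 + 0.47) ≈ 1.84952, so M₂ = 1.84952 × 3600 = 6658.272 billion.
ΔM = M₂ − M₁ = 6658.272 − 7237.404 = -579.132 billion.

-579 billion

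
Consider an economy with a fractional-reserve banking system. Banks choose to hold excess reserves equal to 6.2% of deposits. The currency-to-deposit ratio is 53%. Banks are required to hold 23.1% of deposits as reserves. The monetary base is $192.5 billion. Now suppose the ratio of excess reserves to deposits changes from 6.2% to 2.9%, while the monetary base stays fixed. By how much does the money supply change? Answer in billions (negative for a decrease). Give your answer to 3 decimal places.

Initially m₁ = (1 + 0.53) / (0.231 + 0.062 + 0.53) ≈ 1.8590522, so M₁ = 1.8590522 × 192.5 ≈ 357.8675 billion.
After the change m₂ = (1 + 0.53) / (0.231 + 0.029 + 0.53) ≈ 1.9367089, so M₂ = 1.9367089 × 192.5 ≈ 372.8165 billion.
ΔM = M₂ − M₁ = 372.8165 − 357.8675 = 14.949 billion.

$14.949 billion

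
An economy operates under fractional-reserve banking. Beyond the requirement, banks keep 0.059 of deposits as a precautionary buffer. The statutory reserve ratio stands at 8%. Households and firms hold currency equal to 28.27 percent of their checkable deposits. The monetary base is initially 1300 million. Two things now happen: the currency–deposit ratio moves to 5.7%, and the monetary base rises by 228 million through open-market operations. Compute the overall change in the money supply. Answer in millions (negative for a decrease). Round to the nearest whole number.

4286 million

Before: m₁ = (1 + 0.2827) / (0.08 + 0.059 + 0.2827) ≈ 3.04174, MB₁ = 1300, so M₁ = 3.04174 × 1300 = 3954.262 million.
After: m₂ = (1 + 0.057) / (0.08 + 0.059 + 0.057) ≈ 5.39286, MB₂ = 1300 + 228 = 1528, so M₂ = 5.39286 × 1528 ≈ 8240.2901 million.
ΔM = M₂ − M₁ = 8240.2901 − 3954.262 = 4286.0281 million.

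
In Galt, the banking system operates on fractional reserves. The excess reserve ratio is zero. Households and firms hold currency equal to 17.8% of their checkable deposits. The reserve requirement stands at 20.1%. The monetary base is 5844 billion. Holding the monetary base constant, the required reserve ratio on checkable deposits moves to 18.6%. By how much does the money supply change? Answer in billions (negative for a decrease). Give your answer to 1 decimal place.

Initially m₁ = (1 + 0.178) / (0.201 + 0.178) ≈ 3.108179, so M₁ = 3.108179 × 5844 ≈ 18164.1981 billion.
After the change m₂ = (1 + 0.178) / (0.186 + 0.178) ≈ 3.236264, so M₂ = 3.236264 × 5844 ≈ 18912.7268 billion.
ΔM = M₂ − M₁ = 18912.7268 − 18164.1981 = 748.5287 billion.

748.5 billion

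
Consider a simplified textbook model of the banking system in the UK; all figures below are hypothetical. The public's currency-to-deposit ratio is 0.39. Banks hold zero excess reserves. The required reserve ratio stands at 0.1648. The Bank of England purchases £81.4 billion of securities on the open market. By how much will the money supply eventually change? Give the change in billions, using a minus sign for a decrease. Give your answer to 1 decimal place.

The money multiplier is m = (1 + c) / (rr + c) = (1 + 0.39) / (0.1648 + 0.39) ≈ 2.5054.
The purchase adds 81.4 billion of base, so ΔM = m × ΔMB = 2.5054 × (+81.4) ≈ 203.9396 billion.

£203.9 billion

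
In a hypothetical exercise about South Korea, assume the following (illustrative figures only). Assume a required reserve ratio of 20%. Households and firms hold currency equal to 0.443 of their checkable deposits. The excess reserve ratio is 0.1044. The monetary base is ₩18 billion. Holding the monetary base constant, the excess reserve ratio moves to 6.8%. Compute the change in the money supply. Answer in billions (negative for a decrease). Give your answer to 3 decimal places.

₩1.779 billion

Initially m₁ = (1 + 0.443) / (0.2 + 0.1044 + 0.443) ≈ 1.930693, so M₁ = 1.930693 × 18 ≈ 34.7525 billion.
After the change m₂ = (1 + 0.443) / (0.2 + 0.068 + 0.443) ≈ 2.029536, so M₂ = 2.029536 × 18 ≈ 36.5316 billion.
ΔM = M₂ − M₁ = 36.5316 − 34.7525 = 1.7791 billion.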